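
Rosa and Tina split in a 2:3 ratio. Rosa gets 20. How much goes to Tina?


Find the multiplier:
20 / 2 = 10
Apply to Tina's share:
3 x 10 = 30

30


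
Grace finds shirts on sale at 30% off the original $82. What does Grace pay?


Calculate the discount amount:
30% of $82 = $24.60
Subtract from original:
$82 - $24.60 = $57.40

$57.40


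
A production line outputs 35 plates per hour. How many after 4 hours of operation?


Production rate: 35 plates per hour
Time: 4 hours
Total: 35 x 4 = 140 plates

140 plates


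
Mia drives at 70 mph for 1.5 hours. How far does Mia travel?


Use the formula: distance = speed x time
Speed = 70 mph, Time = 1.5 hours
70 x 1.5 = 105 miles

105 miles


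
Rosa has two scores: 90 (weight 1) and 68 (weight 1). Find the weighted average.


Weighted sum:
1 x 90 + 1 x 68 = 158
Total weight:
1 + 1 = 2
Weighted average:
158 / 2 = 79

79


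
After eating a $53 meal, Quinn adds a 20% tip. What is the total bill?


Calculate the tip:
20% of $53 = $10.60
Add tip to meal cost:
$53 + $10.60 = $63.60

$63.60


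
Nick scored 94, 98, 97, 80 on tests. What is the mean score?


Add the scores:
94 + 98 + 97 + 80 = 369
Divide by the number of tests:
369 / 4 = 92.25

92.25


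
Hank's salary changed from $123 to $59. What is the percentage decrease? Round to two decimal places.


Find the absolute change:
|59 - 123| = 64
Divide by original and multiply by 100:
64 / 123 x 100 = 52.0325...% ≈ 52.03%

52.03%


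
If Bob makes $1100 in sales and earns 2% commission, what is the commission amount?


Convert rate to decimal:
2% = 0.02
Multiply by sales:
$1100 x 0.02 = $22

$22


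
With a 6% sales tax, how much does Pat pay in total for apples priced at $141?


Calculate the tax:
6% of $141 = $8.46
Add tax to price:
$141 + $8.46 = $149.46

$149.46


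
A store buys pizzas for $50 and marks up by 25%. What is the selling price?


Calculate the markup amount:
25% of $50 = $12.50
Add to cost:
$50 + $12.50 = $62.50

$62.50


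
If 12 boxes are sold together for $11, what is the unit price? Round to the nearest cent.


Total cost: $11
Number of items: 12
Unit price: $11 / 12 = $0.9166... ≈ $0.92

$0.92


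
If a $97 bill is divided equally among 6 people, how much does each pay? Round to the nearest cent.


Total bill: $97
Number of people: 6
Each pays: $97 / 6 = $16.1666... ≈ $16.17

$16.17


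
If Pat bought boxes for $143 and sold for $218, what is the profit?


Selling price = $218
Cost price = $143
Profit = selling price - cost price:
Profit = $218 - $143 = $75

$75


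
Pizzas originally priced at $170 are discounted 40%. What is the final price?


Calculate the discount amount:
40% of $170 = $68
Subtract from original:
$170 - $68 = $102

$102


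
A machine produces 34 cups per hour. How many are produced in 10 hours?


Production rate: 34 cups per hour
Time: 10 hours
Total: 34 x 10 = 340 cups

340 cups


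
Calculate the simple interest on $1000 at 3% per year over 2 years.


Use the formula I = P x R x T / 100
P x R x T = 1000 x 3 x 2 = 6000
I = 6000 / 100 = $60

$60


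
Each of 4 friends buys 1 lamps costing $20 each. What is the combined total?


Cost per person:
1 x $20 = $20
Group total:
4 x $20 = $80

$80


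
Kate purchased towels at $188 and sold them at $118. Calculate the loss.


Selling price = $118
Cost price = $188
Loss = cost price - selling price:
Loss = $188 - $118 = $70

$70


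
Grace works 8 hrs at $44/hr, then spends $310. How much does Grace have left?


Calculate earnings:
8 x $44 = $352
Subtract spending:
$352 - $310 = $42

$42


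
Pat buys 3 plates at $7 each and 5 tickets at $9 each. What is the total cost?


Cost of plates:
3 x $7 = $21
Cost of tickets:
5 x $9 = $45
Add both:
$21 + $45 = $66

$66


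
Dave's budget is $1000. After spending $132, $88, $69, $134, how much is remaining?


Add up expenses:
$132 + $88 + $69 + $134 = $423
Subtract from budget:
$1000 - $423 = $577

$577


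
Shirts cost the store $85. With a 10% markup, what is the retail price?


Calculate the markup amount:
10% of $85 = $8.50
Add to cost:
$85 + $8.50 = $93.50

$93.50


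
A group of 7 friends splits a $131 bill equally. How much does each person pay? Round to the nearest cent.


Total bill: $131
Number of people: 7
Each pays: $131 / 7 = $18.7142... ≈ $18.71

$18.71


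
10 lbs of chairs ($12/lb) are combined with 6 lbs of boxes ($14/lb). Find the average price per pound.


Cost of chairs:
10 x $12 = $120
Cost of boxes:
6 x $14 = $84
Total cost: $120 + $84 = $204
Total weight: 16 lbs
Average: $204 / 16 = $12.75/lb

$12.75/lb


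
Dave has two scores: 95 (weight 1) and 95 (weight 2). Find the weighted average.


Weighted sum:
1 x 95 + 2 x 95 = 285
Total weight:
1 + 2 = 3
Weighted average:
285 / 3 = 95

95


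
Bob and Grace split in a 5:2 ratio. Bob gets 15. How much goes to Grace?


Find the multiplier:
15 / 5 = 3
Apply to Grace's share:
2 x 3 = 6

6


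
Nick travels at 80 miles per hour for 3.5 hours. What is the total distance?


Use the formula: distance = speed x time
Speed = 80 mph, Time = 3.5 hours
80 x 3.5 = 280 miles

280 miles


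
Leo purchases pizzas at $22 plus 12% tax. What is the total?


Calculate the tax:
12% of $22 = $2.64
Add tax to price:
$22 + $2.64 = $24.64

$24.64


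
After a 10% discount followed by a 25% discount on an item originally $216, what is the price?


First discount:
10% of $216 = $21.60
Price after first discount:
$216 - $21.60 = $194.40
Second discount:
25% of $194.40 = $48.60
Final price:
$194.40 - $48.60 = $145.80

$145.80


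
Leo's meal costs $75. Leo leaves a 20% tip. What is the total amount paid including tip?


Calculate the tip:
20% of $75 = $15
Add tip to meal cost:
$75 + $15 = $90

$90


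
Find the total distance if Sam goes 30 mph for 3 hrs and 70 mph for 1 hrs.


Leg 1 distance:
30 x 3 = 90 miles
Leg 2 distance:
70 x 1 = 70 miles
Total distance:
90 + 70 = 160 miles

160 miles


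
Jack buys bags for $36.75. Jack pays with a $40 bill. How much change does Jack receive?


Start with the amount paid:
$40
Subtract the price:
$40 - $36.75 = $3.25

$3.25


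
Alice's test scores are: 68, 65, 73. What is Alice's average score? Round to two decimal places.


Add the scores:
68 + 65 + 73 = 206
Divide by the number of tests:
206 / 3 = 68.6666... ≈ 68.67

68.67


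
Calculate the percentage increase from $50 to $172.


Find the absolute change:
|172 - 50| = 122
Divide by original and multiply by 100:
122 / 50 x 100 = 244%

244%


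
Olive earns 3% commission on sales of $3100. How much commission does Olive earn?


Convert rate to decimal:
3% = 0.03
Multiply by sales:
$3100 x 0.03 = $93

$93


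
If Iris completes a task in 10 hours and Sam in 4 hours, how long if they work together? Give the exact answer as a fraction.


Iris's rate: 1/10 of the job per hour
Sam's rate: 1/4 of the job per hour
Combined rate: 1/10 + 1/4 = 7/20 per hour
Time = 1 / (7/20) = 20/7 hours (≈ 2.86 hours)

20/7 hours


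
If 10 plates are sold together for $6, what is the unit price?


Total cost: $6
Number of items: 10
Unit price: $6 / 10 = $0.60

$0.60


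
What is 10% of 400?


Convert percentage to decimal:
10% = 0.1
Multiply:
400 x 0.1 = 40

40


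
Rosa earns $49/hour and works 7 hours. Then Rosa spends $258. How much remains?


Calculate earnings:
7 x $49 = $343
Subtract spending:
$343 - $258 = $85

$85


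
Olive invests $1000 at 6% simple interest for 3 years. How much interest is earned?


Use the formula I = P x R x T / 100
P x R x T = 1000 x 6 x 3 = 18000
I = 18000 / 100 = $180

$180


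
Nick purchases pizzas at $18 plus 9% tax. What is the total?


Calculate the tax:
9% of $18 = $1.62
Add tax to price:
$18 + $1.62 = $19.62

$19.62


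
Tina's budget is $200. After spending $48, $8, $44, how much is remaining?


Add up expenses:
$48 + $8 + $44 = $100
Subtract from budget:
$200 - $100 = $100

$100


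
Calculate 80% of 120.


Convert percentage to decimal:
80% = 0.8
Multiply:
120 x 0.8 = 96

96


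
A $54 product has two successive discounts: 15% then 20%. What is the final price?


First discount:
15% of $54 = $8.10
Price after first discount:
$54 - $8.10 = $45.90
Second discount:
20% of $45.90 = $9.18
Final price:
$45.90 - $9.18 = $36.72

$36.72


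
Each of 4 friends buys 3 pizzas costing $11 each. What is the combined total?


Cost per person:
3 x $11 = $33
Group total:
4 x $33 = $132

$132


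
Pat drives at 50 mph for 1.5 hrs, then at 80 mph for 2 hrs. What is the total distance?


Leg 1 distance:
50 x 1.5 = 75 miles
Leg 2 distance:
80 x 2 = 160 miles
Total distance:
75 + 160 = 235 miles

235 miles


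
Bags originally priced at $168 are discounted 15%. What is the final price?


Calculate the discount amount:
15% of $168 = $25.20
Subtract from original:
$168 - $25.20 = $142.80

$142.80


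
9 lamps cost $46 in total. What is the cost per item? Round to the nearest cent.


Total cost: $46
Number of items: 9
Unit price: $46 / 9 = $5.1111... ≈ $5.11

$5.11


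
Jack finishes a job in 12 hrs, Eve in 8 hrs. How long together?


Jack's rate: 1/12 of the job per hour
Eve's rate: 1/8 of the job per hour
Combined rate: 1/12 + 1/8 = 5/24 per hour
Time = 1 / (5/24) = 24/5 = 4.8 hours

4.8 hours


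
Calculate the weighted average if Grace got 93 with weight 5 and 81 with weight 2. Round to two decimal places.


Weighted sum:
5 x 93 + 2 x 81 = 627
Total weight:
5 + 2 = 7
Weighted average:
627 / 7 = 89.5714... ≈ 89.57

89.57


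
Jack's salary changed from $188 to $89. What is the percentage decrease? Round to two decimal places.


Find the absolute change:
|89 - 188| = 99
Divide by original and multiply by 100:
99 / 188 x 100 = 52.6595...% ≈ 52.66%

52.66%


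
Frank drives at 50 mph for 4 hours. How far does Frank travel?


Use the formula: distance = speed x time
Speed = 50 mph, Time = 4 hours
50 x 4 = 200 miles

200 miles


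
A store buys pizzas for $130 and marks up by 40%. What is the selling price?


Calculate the markup amount:
40% of $130 = $52
Add to cost:
$130 + $52 = $182

$182


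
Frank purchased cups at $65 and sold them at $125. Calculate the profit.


Selling price = $125
Cost price = $65
Profit = selling price - cost price:
Profit = $125 - $65 = $60

$60


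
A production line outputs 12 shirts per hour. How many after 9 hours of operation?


Production rate: 12 shirts per hour
Time: 9 hours
Total: 12 x 9 = 108 shirts

108 shirts


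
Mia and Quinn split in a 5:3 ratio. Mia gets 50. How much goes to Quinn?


Find the multiplier:
50 / 5 = 10
Apply to Quinn's share:
3 x 10 = 30

30


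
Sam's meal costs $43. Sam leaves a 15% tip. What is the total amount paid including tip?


Calculate the tip:
15% of $43 = $6.45
Add tip to meal cost:
$43 + $6.45 = $49.45

$49.45


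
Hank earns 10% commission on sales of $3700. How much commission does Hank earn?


Convert rate to decimal:
10% = 0.1
Multiply by sales:
$3700 x 0.1 = $370

$370


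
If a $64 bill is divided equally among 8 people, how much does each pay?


Total bill: $64
Number of people: 8
Each pays: $64 / 8 = $8

$8


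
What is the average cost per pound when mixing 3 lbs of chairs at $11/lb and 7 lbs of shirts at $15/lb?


Cost of chairs:
3 x $11 = $33
Cost of shirts:
7 x $15 = $105
Total cost: $33 + $105 = $138
Total weight: 10 lbs
Average: $138 / 10 = $13.80/lb

$13.80/lb


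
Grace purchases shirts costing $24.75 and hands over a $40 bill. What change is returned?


Start with the amount paid:
$40
Subtract the price:
$40 - $24.75 = $15.25

$15.25


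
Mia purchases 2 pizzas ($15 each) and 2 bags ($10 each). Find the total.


Cost of pizzas:
2 x $15 = $30
Cost of bags:
2 x $10 = $20
Add both:
$30 + $20 = $50

$50


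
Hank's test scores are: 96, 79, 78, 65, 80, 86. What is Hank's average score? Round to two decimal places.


Add the scores:
96 + 79 + 78 + 65 + 80 + 86 = 484
Divide by the number of tests:
484 / 6 = 80.6666... ≈ 80.67

80.67


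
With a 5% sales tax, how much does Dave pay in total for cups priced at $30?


Calculate the tax:
5% of $30 = $1.50
Add tax to price:
$30 + $1.50 = $31.50

$31.50


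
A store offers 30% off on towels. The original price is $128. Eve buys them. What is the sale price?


Calculate the discount amount:
30% of $128 = $38.40
Subtract from original:
$128 - $38.40 = $89.60

$89.60


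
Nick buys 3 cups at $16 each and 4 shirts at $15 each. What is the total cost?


Cost of cups:
3 x $16 = $48
Cost of shirts:
4 x $15 = $60
Add both:
$48 + $60 = $108

$108


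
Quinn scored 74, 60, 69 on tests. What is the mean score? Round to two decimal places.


Add the scores:
74 + 60 + 69 = 203
Divide by the number of tests:
203 / 3 = 67.6666... ≈ 67.67

67.67


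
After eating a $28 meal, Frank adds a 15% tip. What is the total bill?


Calculate the tip:
15% of $28 = $4.20
Add tip to meal cost:
$28 + $4.20 = $32.20

$32.20


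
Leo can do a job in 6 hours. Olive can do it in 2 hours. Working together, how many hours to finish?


Leo's rate: 1/6 of the job per hour
Olive's rate: 1/2 of the job per hour
Combined rate: 1/6 + 1/2 = 2/3 per hour
Time = 1 / (2/3) = 3/2 = 1.5 hours

1.5 hours


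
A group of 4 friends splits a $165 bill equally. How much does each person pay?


Total bill: $165
Number of people: 4
Each pays: $165 / 4 = $41.25

$41.25


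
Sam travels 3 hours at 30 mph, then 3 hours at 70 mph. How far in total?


Leg 1 distance:
30 x 3 = 90 miles
Leg 2 distance:
70 x 3 = 210 miles
Total distance:
90 + 210 = 300 miles

300 miles


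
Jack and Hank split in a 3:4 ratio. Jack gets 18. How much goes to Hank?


Find the multiplier:
18 / 3 = 6
Apply to Hank's share:
4 x 6 = 24

24


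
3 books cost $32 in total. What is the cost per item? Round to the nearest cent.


Total cost: $32
Number of items: 3
Unit price: $32 / 3 = $10.6666... ≈ $10.67

$10.67


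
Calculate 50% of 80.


Convert percentage to decimal:
50% = 0.5
Multiply:
80 x 0.5 = 40

40


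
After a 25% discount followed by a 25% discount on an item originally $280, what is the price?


First discount:
25% of $280 = $70
Price after first discount:
$280 - $70 = $210
Second discount:
25% of $210 = $52.50
Final price:
$210 - $52.50 = $157.50

$157.50


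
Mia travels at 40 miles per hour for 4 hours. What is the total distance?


Use the formula: distance = speed x time
Speed = 40 mph, Time = 4 hours
40 x 4 = 160 miles

160 miles


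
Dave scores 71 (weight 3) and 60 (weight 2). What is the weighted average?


Weighted sum:
3 x 71 + 2 x 60 = 333
Total weight:
3 + 2 = 5
Weighted average:
333 / 5 = 66.6

66.6


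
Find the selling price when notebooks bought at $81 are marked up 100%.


Calculate the markup amount:
100% of $81 = $81
Add to cost:
$81 + $81 = $162

$162


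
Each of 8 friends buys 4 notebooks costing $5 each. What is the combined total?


Cost per person:
4 x $5 = $20
Group total:
8 x $20 = $160

$160


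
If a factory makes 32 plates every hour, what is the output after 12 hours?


Production rate: 32 plates per hour
Time: 12 hours
Total: 32 x 12 = 384 plates

384 plates


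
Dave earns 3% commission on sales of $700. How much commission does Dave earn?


Convert rate to decimal:
3% = 0.03
Multiply by sales:
$700 x 0.03 = $21

$21


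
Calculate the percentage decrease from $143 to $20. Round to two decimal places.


Find the absolute change:
|20 - 143| = 123
Divide by original and multiply by 100:
123 / 143 x 100 = 86.0139...% ≈ 86.01%

86.01%


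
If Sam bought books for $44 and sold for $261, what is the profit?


Selling price = $261
Cost price = $44
Profit = selling price - cost price:
Profit = $261 - $44 = $217

$217


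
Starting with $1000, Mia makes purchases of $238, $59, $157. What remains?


Add up expenses:
$238 + $59 + $157 = $454
Subtract from budget:
$1000 - $454 = $546

$546


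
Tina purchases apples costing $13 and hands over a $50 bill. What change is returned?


Start with the amount paid:
$50
Subtract the price:
$50 - $13 = $37

$37


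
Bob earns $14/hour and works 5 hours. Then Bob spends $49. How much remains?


Calculate earnings:
5 x $14 = $70
Subtract spending:
$70 - $49 = $21

$21


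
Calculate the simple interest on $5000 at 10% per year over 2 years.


Use the formula I = P x R x T / 100
P x R x T = 5000 x 10 x 2 = 100000
I = 100000 / 100 = $1000

$1000


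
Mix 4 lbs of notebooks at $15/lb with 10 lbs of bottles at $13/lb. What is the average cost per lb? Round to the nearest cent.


Cost of notebooks:
4 x $15 = $60
Cost of bottles:
10 x $13 = $130
Total cost: $60 + $130 = $190
Total weight: 14 lbs
Average: $190 / 14 = $13.5714... ≈ $13.57/lb

$13.57/lb


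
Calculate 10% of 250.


Convert percentage to decimal:
10% = 0.1
Multiply:
250 x 0.1 = 25

25


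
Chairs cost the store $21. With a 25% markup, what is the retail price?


Calculate the markup amount:
25% of $21 = $5.25
Add to cost:
$21 + $5.25 = $26.25

$26.25


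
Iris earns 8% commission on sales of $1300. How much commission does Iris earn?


Convert rate to decimal:
8% = 0.08
Multiply by sales:
$1300 x 0.08 = $104

$104


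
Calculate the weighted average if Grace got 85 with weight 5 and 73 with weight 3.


Weighted sum:
5 x 85 + 3 x 73 = 644
Total weight:
5 + 3 = 8
Weighted average:
644 / 8 = 80.5

80.5


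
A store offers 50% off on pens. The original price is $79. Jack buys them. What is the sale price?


Calculate the discount amount:
50% of $79 = $39.50
Subtract from original:
$79 - $39.50 = $39.50

$39.50


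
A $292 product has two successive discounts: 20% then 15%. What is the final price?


First discount:
20% of $292 = $58.40
Price after first discount:
$292 - $58.40 = $233.60
Second discount:
15% of $233.60 = $35.04
Final price:
$233.60 - $35.04 = $198.56

$198.56


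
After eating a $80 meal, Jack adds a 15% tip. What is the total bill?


Calculate the tip:
15% of $80 = $12
Add tip to meal cost:
$80 + $12 = $92

$92


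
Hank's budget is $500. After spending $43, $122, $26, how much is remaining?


Add up expenses:
$43 + $122 + $26 = $191
Subtract from budget:
$500 - $191 = $309

$309


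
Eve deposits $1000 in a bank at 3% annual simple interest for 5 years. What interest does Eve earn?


Use the formula I = P x R x T / 100
P x R x T = 1000 x 3 x 5 = 15000
I = 15000 / 100 = $150

$150


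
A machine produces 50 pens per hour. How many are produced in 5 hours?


Production rate: 50 pens per hour
Time: 5 hours
Total: 50 x 5 = 250 pens

250 pens


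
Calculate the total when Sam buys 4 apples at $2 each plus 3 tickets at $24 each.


Cost of apples:
4 x $2 = $8
Cost of tickets:
3 x $24 = $72
Add both:
$8 + $72 = $80

$80


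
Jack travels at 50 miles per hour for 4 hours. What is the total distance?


Use the formula: distance = speed x time
Speed = 50 mph, Time = 4 hours
50 x 4 = 200 miles

200 miles


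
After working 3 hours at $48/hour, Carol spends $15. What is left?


Calculate earnings:
3 x $48 = $144
Subtract spending:
$144 - $15 = $129

$129


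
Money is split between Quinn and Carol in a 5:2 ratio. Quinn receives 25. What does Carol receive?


Find the multiplier:
25 / 5 = 5
Apply to Carol's share:
2 x 5 = 10

10


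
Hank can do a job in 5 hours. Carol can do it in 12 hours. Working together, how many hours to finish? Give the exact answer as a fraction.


Hank's rate: 1/5 of the job per hour
Carol's rate: 1/12 of the job per hour
Combined rate: 1/5 + 1/12 = 17/60 per hour
Time = 1 / (17/60) = 60/17 hours (≈ 3.53 hours)

60/17 hours


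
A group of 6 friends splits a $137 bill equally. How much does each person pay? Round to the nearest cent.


Total bill: $137
Number of people: 6
Each pays: $137 / 6 = $22.8333... ≈ $22.83

$22.83


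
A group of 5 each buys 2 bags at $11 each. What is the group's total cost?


Cost per person:
2 x $11 = $22
Group total:
5 x $22 = $110

$110


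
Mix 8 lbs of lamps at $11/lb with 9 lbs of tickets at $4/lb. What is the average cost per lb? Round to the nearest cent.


Cost of lamps:
8 x $11 = $88
Cost of tickets:
9 x $4 = $36
Total cost: $88 + $36 = $124
Total weight: 17 lbs
Average: $124 / 17 = $7.2941... ≈ $7.29/lb

$7.29/lb


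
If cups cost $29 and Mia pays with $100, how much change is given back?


Start with the amount paid:
$100
Subtract the price:
$100 - $29 = $71

$71


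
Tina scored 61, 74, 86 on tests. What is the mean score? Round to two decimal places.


Add the scores:
61 + 74 + 86 = 221
Divide by the number of tests:
221 / 3 = 73.6666... ≈ 73.67

73.67


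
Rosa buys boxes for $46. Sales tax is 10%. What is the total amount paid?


Calculate the tax:
10% of $46 = $4.60
Add tax to price:
$46 + $4.60 = $50.60

$50.60


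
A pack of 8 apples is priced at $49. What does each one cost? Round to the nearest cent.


Total cost: $49
Number of items: 8
Unit price: $49 / 8 = $6.125 ≈ $6.13

$6.13


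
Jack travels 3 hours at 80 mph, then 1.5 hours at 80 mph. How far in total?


Leg 1 distance:
80 x 3 = 240 miles
Leg 2 distance:
80 x 1.5 = 120 miles
Total distance:
240 + 120 = 360 miles

360 miles


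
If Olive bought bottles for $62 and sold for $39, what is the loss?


Selling price = $39
Cost price = $62
Loss = cost price - selling price:
Loss = $62 - $39 = $23

$23


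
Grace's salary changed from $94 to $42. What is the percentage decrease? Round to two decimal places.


Find the absolute change:
|42 - 94| = 52
Divide by original and multiply by 100:
52 / 94 x 100 = 55.3191...% ≈ 55.32%

55.32%


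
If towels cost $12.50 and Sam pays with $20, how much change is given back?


Start with the amount paid:
$20
Subtract the price:
$20 - $12.50 = $7.50

$7.50


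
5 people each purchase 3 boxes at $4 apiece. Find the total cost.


Cost per person:
3 x $4 = $12
Group total:
5 x $12 = $60

$60


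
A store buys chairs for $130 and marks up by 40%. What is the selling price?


Calculate the markup amount:
40% of $130 = $52
Add to cost:
$130 + $52 = $182

$182


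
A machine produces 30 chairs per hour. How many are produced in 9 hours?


Production rate: 30 chairs per hour
Time: 9 hours
Total: 30 x 9 = 270 chairs

270 chairs


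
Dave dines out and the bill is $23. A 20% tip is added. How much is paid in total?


Calculate the tip:
20% of $23 = $4.60
Add tip to meal cost:
$23 + $4.60 = $27.60

$27.60


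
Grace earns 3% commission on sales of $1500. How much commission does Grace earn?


Convert rate to decimal:
3% = 0.03
Multiply by sales:
$1500 x 0.03 = $45

$45


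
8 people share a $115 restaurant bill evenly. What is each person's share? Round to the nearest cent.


Total bill: $115
Number of people: 8
Each pays: $115 / 8 = $14.375 ≈ $14.38

$14.38


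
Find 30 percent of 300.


Convert percentage to decimal:
30% = 0.3
Multiply:
300 x 0.3 = 90

90


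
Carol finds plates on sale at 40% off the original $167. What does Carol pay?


Calculate the discount amount:
40% of $167 = $66.80
Subtract from original:
$167 - $66.80 = $100.20

$100.20


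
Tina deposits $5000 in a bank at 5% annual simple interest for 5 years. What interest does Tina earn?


Use the formula I = P x R x T / 100
P x R x T = 5000 x 5 x 5 = 125000
I = 125000 / 100 = $1250

$1250


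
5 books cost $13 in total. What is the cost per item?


Total cost: $13
Number of items: 5
Unit price: $13 / 5 = $2.60

$2.60


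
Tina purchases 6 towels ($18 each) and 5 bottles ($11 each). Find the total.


Cost of towels:
6 x $18 = $108
Cost of bottles:
5 x $11 = $55
Add both:
$108 + $55 = $163

$163


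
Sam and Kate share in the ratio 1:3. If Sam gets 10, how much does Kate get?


Find the multiplier:
10 / 1 = 10
Apply to Kate's share:
3 x 10 = 30

30


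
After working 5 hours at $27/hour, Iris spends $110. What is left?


Calculate earnings:
5 x $27 = $135
Subtract spending:
$135 - $110 = $25

$25


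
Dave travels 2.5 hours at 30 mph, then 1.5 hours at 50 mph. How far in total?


Leg 1 distance:
30 x 2.5 = 75 miles
Leg 2 distance:
50 x 1.5 = 75 miles
Total distance:
75 + 75 = 150 miles

150 miles


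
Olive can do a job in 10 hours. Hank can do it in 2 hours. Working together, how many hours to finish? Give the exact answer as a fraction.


Olive's rate: 1/10 of the job per hour
Hank's rate: 1/2 of the job per hour
Combined rate: 1/10 + 1/2 = 3/5 per hour
Time = 1 / (3/5) = 5/3 hours (≈ 1.67 hours)

5/3 hours


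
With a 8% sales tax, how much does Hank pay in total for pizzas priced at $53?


Calculate the tax:
8% of $53 = $4.24
Add tax to price:
$53 + $4.24 = $57.24

$57.24


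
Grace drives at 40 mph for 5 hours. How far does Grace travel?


Use the formula: distance = speed x time
Speed = 40 mph, Time = 5 hours
40 x 5 = 200 miles

200 miles


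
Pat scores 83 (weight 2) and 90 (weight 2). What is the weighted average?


Weighted sum:
2 x 83 + 2 x 90 = 346
Total weight:
2 + 2 = 4
Weighted average:
346 / 4 = 86.5

86.5


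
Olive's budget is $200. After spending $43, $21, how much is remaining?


Add up expenses:
$43 + $21 = $64
Subtract from budget:
$200 - $64 = $136

$136


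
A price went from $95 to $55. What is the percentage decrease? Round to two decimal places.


Find the absolute change:
|55 - 95| = 40
Divide by original and multiply by 100:
40 / 95 x 100 = 42.1052...% ≈ 42.11%

42.11%


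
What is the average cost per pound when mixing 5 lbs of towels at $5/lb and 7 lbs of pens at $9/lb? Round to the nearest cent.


Cost of towels:
5 x $5 = $25
Cost of pens:
7 x $9 = $63
Total cost: $25 + $63 = $88
Total weight: 12 lbs
Average: $88 / 12 = $7.3333... ≈ $7.33/lb

$7.33/lb


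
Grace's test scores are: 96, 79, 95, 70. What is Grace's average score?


Add the scores:
96 + 79 + 95 + 70 = 340
Divide by the number of tests:
340 / 4 = 85

85


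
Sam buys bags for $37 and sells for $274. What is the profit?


Selling price = $274
Cost price = $37
Profit = selling price - cost price:
Profit = $274 - $37 = $237

$237


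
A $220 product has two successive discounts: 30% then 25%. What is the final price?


First discount:
30% of $220 = $66
Price after first discount:
$220 - $66 = $154
Second discount:
25% of $154 = $38.50
Final price:
$154 - $38.50 = $115.50

$115.50


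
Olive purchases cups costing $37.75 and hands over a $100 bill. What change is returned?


Start with the amount paid:
$100
Subtract the price:
$100 - $37.75 = $62.25

$62.25


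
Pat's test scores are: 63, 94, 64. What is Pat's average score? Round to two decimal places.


Add the scores:
63 + 94 + 64 = 221
Divide by the number of tests:
221 / 3 = 73.6666... ≈ 73.67

73.67


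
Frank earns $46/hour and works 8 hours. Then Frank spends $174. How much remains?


Calculate earnings:
8 x $46 = $368
Subtract spending:
$368 - $174 = $194

$194


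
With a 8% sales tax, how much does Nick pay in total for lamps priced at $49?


Calculate the tax:
8% of $49 = $3.92
Add tax to price:
$49 + $3.92 = $52.92

$52.92


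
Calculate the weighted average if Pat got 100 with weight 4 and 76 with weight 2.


Weighted sum:
4 x 100 + 2 x 76 = 552
Total weight:
4 + 2 = 6
Weighted average:
552 / 6 = 92

92


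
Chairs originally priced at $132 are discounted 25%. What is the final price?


Calculate the discount amount:
25% of $132 = $33
Subtract from original:
$132 - $33 = $99

$99


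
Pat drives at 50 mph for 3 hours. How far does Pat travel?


Use the formula: distance = speed x time
Speed = 50 mph, Time = 3 hours
50 x 3 = 150 miles

150 miles


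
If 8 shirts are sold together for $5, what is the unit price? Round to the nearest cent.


Total cost: $5
Number of items: 8
Unit price: $5 / 8 = $0.625 ≈ $0.63

$0.63


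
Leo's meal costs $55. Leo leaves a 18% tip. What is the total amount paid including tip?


Calculate the tip:
18% of $55 = $9.90
Add tip to meal cost:
$55 + $9.90 = $64.90

$64.90


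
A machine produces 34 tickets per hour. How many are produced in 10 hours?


Production rate: 34 tickets per hour
Time: 10 hours
Total: 34 x 10 = 340 tickets

340 tickets


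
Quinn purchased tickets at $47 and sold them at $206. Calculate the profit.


Selling price = $206
Cost price = $47
Profit = selling price - cost price:
Profit = $206 - $47 = $159

$159


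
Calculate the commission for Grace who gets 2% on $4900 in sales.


Convert rate to decimal:
2% = 0.02
Multiply by sales:
$4900 x 0.02 = $98

$98


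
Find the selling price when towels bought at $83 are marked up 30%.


Calculate the markup amount:
30% of $83 = $24.90
Add to cost:
$83 + $24.90 = $107.90

$107.90


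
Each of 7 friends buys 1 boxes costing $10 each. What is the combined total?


Cost per person:
1 x $10 = $10
Group total:
7 x $10 = $70

$70


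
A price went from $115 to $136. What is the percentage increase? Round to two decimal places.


Find the absolute change:
|136 - 115| = 21
Divide by original and multiply by 100:
21 / 115 x 100 = 18.2608...% ≈ 18.26%

18.26%


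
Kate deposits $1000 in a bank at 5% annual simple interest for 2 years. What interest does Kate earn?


Use the formula I = P x R x T / 100
P x R x T = 1000 x 5 x 2 = 10000
I = 10000 / 100 = $100

$100


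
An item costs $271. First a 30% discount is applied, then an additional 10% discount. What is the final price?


First discount:
30% of $271 = $81.30
Price after first discount:
$271 - $81.30 = $189.70
Second discount:
10% of $189.70 = $18.97
Final price:
$189.70 - $18.97 = $170.73

$170.73


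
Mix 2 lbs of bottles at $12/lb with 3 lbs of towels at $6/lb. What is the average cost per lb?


Cost of bottles:
2 x $12 = $24
Cost of towels:
3 x $6 = $18
Total cost: $24 + $18 = $42
Total weight: 5 lbs
Average: $42 / 5 = $8.40/lb

$8.40/lb


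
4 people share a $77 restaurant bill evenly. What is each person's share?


Total bill: $77
Number of people: 4
Each pays: $77 / 4 = $19.25

$19.25


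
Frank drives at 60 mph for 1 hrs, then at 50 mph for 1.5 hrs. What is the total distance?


Leg 1 distance:
60 x 1 = 60 miles
Leg 2 distance:
50 x 1.5 = 75 miles
Total distance:
60 + 75 = 135 miles

135 miles


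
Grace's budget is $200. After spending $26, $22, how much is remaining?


Add up expenses:
$26 + $22 = $48
Subtract from budget:
$200 - $48 = $152

$152


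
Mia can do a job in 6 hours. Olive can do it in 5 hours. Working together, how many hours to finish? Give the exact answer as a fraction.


Mia's rate: 1/6 of the job per hour
Olive's rate: 1/5 of the job per hour
Combined rate: 1/6 + 1/5 = 11/30 per hour
Time = 1 / (11/30) = 30/11 hours (≈ 2.73 hours)

30/11 hours


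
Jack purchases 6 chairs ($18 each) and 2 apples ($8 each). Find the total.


Cost of chairs:
6 x $18 = $108
Cost of apples:
2 x $8 = $16
Add both:
$108 + $16 = $124

$124


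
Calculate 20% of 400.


Convert percentage to decimal:
20% = 0.2
Multiply:
400 x 0.2 = 80

80


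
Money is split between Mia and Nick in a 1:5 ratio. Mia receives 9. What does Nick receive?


Find the multiplier:
9 / 1 = 9
Apply to Nick's share:
5 x 9 = 45

45


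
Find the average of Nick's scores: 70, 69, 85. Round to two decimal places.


Add the scores:
70 + 69 + 85 = 224
Divide by the number of tests:
224 / 3 = 74.6666... ≈ 74.67

74.67


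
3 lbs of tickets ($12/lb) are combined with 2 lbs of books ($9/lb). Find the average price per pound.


Cost of tickets:
3 x $12 = $36
Cost of books:
2 x $9 = $18
Total cost: $36 + $18 = $54
Total weight: 5 lbs
Average: $54 / 5 = $10.80/lb

$10.80/lb


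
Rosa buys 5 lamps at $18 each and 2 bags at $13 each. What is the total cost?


Cost of lamps:
5 x $18 = $90
Cost of bags:
2 x $13 = $26
Add both:
$90 + $26 = $116

$116


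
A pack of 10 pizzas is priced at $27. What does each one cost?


Total cost: $27
Number of items: 10
Unit price: $27 / 10 = $2.70

$2.70


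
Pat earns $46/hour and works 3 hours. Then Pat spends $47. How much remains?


Calculate earnings:
3 x $46 = $138
Subtract spending:
$138 - $47 = $91

$91


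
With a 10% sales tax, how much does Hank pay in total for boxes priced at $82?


Calculate the tax:
10% of $82 = $8.20
Add tax to price:
$82 + $8.20 = $90.20

$90.20


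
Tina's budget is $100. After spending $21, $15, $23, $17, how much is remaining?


Add up expenses:
$21 + $15 + $23 + $17 = $76
Subtract from budget:
$100 - $76 = $24

$24


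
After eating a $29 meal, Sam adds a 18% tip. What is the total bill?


Calculate the tip:
18% of $29 = $5.22
Add tip to meal cost:
$29 + $5.22 = $34.22

$34.22


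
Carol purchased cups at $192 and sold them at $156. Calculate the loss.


Selling price = $156
Cost price = $192
Loss = cost price - selling price:
Loss = $192 - $156 = $36

$36


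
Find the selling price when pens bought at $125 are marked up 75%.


Calculate the markup amount:
75% of $125 = $93.75
Add to cost:
$125 + $93.75 = $218.75

$218.75


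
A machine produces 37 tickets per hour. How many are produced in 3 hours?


Production rate: 37 tickets per hour
Time: 3 hours
Total: 37 x 3 = 111 tickets

111 tickets


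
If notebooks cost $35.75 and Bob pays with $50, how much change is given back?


Start with the amount paid:
$50
Subtract the price:
$50 - $35.75 = $14.25

$14.25


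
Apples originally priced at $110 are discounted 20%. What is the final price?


Calculate the discount amount:
20% of $110 = $22
Subtract from original:
$110 - $22 = $88

$88


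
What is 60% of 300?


Convert percentage to decimal:
60% = 0.6
Multiply:
300 x 0.6 = 180

180


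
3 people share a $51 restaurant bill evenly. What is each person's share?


Total bill: $51
Number of people: 3
Each pays: $51 / 3 = $17

$17


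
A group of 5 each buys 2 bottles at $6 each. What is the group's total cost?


Cost per person:
2 x $6 = $12
Group total:
5 x $12 = $60

$60


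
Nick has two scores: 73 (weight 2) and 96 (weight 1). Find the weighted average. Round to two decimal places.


Weighted sum:
2 x 73 + 1 x 96 = 242
Total weight:
2 + 1 = 3
Weighted average:
242 / 3 = 80.6666... ≈ 80.67

80.67


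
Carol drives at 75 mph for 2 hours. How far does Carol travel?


Use the formula: distance = speed x time
Speed = 75 mph, Time = 2 hours
75 x 2 = 150 miles

150 miles


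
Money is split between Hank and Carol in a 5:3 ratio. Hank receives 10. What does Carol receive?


Find the multiplier:
10 / 5 = 2
Apply to Carol's share:
3 x 2 = 6

6


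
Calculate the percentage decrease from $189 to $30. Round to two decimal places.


Find the absolute change:
|30 - 189| = 159
Divide by original and multiply by 100:
159 / 189 x 100 = 84.1269...% ≈ 84.13%

84.13%


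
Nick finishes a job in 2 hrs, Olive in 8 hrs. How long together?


Nick's rate: 1/2 of the job per hour
Olive's rate: 1/8 of the job per hour
Combined rate: 1/2 + 1/8 = 5/8 per hour
Time = 1 / (5/8) = 8/5 = 1.6 hours

1.6 hours


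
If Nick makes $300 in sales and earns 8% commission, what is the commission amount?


Convert rate to decimal:
8% = 0.08
Multiply by sales:
$300 x 0.08 = $24

$24


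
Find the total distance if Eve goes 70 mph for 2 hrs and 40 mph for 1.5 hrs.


Leg 1 distance:
70 x 2 = 140 miles
Leg 2 distance:
40 x 1.5 = 60 miles
Total distance:
140 + 60 = 200 miles

200 miles


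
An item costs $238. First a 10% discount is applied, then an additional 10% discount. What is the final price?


First discount:
10% of $238 = $23.80
Price after first discount:
$238 - $23.80 = $214.20
Second discount:
10% of $214.20 = $21.42
Final price:
$214.20 - $21.42 = $192.78

$192.78


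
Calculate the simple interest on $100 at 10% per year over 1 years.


Use the formula I = P x R x T / 100
P x R x T = 100 x 10 x 1 = 1000
I = 1000 / 100 = $10

$10


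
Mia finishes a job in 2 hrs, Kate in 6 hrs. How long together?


Mia's rate: 1/2 of the job per hour
Kate's rate: 1/6 of the job per hour
Combined rate: 1/2 + 1/6 = 2/3 per hour
Time = 1 / (2/3) = 3/2 = 1.5 hours

1.5 hours


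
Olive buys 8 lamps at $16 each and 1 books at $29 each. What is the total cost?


Cost of lamps:
8 x $16 = $128
Cost of books:
1 x $29 = $29
Add both:
$128 + $29 = $157

$157


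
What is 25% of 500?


Convert percentage to decimal:
25% = 0.25
Multiply:
500 x 0.25 = 125

125


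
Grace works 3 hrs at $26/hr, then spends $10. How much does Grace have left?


Calculate earnings:
3 x $26 = $78
Subtract spending:
$78 - $10 = $68

$68


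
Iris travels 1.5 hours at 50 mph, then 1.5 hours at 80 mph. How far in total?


Leg 1 distance:
50 x 1.5 = 75 miles
Leg 2 distance:
80 x 1.5 = 120 miles
Total distance:
75 + 120 = 195 miles

195 miles


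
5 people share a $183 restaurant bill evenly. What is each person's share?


Total bill: $183
Number of people: 5
Each pays: $183 / 5 = $36.60

$36.60


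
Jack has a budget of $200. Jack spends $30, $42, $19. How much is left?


Add up expenses:
$30 + $42 + $19 = $91
Subtract from budget:
$200 - $91 = $109

$109


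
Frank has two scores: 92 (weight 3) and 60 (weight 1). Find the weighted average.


Weighted sum:
3 x 92 + 1 x 60 = 336
Total weight:
3 + 1 = 4
Weighted average:
336 / 4 = 84

84


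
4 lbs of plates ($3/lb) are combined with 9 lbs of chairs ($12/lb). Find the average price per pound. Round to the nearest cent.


Cost of plates:
4 x $3 = $12
Cost of chairs:
9 x $12 = $108
Total cost: $12 + $108 = $120
Total weight: 13 lbs
Average: $120 / 13 = $9.2307... ≈ $9.23/lb

$9.23/lb


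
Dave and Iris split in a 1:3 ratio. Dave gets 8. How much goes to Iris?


Find the multiplier:
8 / 1 = 8
Apply to Iris's share:
3 x 8 = 24

24


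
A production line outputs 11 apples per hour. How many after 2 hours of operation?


Production rate: 11 apples per hour
Time: 2 hours
Total: 11 x 2 = 22 apples

22 apples


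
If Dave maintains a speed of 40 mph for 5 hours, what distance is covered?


Use the formula: distance = speed x time
Speed = 40 mph, Time = 5 hours
40 x 5 = 200 miles

200 miles


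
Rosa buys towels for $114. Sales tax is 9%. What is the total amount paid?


Calculate the tax:
9% of $114 = $10.26
Add tax to price:
$114 + $10.26 = $124.26

$124.26


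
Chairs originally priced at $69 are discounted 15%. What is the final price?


Calculate the discount amount:
15% of $69 = $10.35
Subtract from original:
$69 - $10.35 = $58.65

$58.65


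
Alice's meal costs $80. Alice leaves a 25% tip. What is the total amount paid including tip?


Calculate the tip:
25% of $80 = $20
Add tip to meal cost:
$80 + $20 = $100

$100


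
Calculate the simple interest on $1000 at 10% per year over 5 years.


Use the formula I = P x R x T / 100
P x R x T = 1000 x 10 x 5 = 50000
I = 50000 / 100 = $500

$500


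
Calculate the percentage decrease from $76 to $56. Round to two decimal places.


Find the absolute change:
|56 - 76| = 20
Divide by original and multiply by 100:
20 / 76 x 100 = 26.3157...% ≈ 26.32%

26.32%


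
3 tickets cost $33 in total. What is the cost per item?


Total cost: $33
Number of items: 3
Unit price: $33 / 3 = $11

$11
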